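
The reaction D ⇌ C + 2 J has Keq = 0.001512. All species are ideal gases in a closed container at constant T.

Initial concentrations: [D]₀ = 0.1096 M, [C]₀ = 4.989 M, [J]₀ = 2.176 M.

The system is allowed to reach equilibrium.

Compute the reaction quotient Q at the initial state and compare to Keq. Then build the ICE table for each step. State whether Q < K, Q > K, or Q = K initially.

Q₀ = 215.5 vs Keq = 0.001512 ⇒ Q>K, reverse
Step 1:
                   D          C          J
  Initial     0.1096      4.989      2.176
  Change       1.077     -1.077     -2.155
  Equil        1.187      3.912    0.02142
  solve Keq expr → x = -1.077; check Q = 0.001512

Q₀ = 215.5; Q > K (proceeds reverse)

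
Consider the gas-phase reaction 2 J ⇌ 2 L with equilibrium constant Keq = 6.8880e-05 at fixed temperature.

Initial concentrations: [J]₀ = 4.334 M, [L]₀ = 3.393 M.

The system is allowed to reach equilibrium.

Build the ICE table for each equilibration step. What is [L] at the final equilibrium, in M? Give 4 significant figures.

[L]_eq = 0.0636 M

Q₀ = 0.6129 vs Keq = 6.8880e-05 ⇒ Q>K, reverse
Step 1:
                  J         L
  init        4.334     3.393
  Δ           3.329    -3.329
  eq          7.663    0.0636
  solve Keq expr → x = -1.665; check Q = 6.8880e-05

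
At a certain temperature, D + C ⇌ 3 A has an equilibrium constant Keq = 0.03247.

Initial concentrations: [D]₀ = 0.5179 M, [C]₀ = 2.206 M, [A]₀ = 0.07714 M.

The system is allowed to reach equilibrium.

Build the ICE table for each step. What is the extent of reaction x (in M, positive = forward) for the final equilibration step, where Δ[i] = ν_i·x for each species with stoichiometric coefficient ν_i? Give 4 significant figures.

Q₀ = 4.0178e-04 vs Keq = 0.03247 ⇒ Q<K, forward
Step 1:
                    D           C           A
  init         0.5179       2.206     0.07714
  Δ          -0.07829    -0.07829      0.2349
  eq           0.4396       2.128       0.312
  solve Keq expr → x = 0.07829; check Q = 0.03247

x = 0.07829 M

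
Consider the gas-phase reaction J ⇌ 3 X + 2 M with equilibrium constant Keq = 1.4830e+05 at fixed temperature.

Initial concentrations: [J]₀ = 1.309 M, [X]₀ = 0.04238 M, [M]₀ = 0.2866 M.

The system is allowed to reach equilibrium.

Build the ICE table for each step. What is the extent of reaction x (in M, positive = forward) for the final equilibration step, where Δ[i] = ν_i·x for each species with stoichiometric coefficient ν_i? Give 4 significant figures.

Q₀ = 4.7763e-06 vs Keq = 1.4830e+05 ⇒ Q<K, forward
Step 1:
                  J         X         M
  Initial     1.309   0.04238    0.2866
  Change     -1.305     3.916     2.611
  Equil    0.003513     3.959     2.898
  solve Keq expr → x = 1.305; check Q = 1.4830e+05

x = 1.305 M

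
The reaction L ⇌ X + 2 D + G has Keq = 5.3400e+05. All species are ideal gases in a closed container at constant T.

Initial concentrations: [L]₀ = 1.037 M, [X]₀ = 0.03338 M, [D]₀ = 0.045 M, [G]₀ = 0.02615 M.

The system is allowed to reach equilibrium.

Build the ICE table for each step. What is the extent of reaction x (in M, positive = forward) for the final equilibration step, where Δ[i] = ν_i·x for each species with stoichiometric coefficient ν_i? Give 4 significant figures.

Q₀ = 1.7045e-06 vs Keq = 5.3400e+05 ⇒ Q<K, forward
Step 1:
                    L           X           D           G
  Initial       1.037     0.03338       0.045     0.02615
  Change       -1.037       1.037       2.074       1.037
  Equil    9.5684e-06        1.07       2.119       1.063
  solve Keq expr → x = 1.037; check Q = 5.3400e+05

x = 1.037 M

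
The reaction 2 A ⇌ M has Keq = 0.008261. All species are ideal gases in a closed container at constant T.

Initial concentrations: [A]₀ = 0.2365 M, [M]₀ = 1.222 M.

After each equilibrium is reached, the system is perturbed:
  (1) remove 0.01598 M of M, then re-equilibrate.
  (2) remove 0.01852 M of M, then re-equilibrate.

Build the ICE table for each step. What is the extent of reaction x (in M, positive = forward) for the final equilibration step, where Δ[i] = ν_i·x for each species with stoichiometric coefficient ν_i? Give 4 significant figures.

Q₀ = 21.85 vs Keq = 0.008261 ⇒ Q>K, reverse
Step 1:
                   A          M
  I           0.2365      1.222
  C            2.335     -1.167
  E            2.571    0.05462
  solve Keq expr → x = -1.167; check Q = 0.008261
Then remove 0.01598 M of M.
Step 2:
                   A          M
  I            2.571    0.03864
  C         -0.02947    0.01474
  E            2.542    0.05337
  solve Keq expr → x = 0.01474; check Q = 0.008261
Then remove 0.01852 M of M.
Step 3:
                   A          M
  I            2.542    0.03485
  C         -0.03419    0.01709
  E            2.508    0.05195
  solve Keq expr → x = 0.01709; check Q = 0.008261

x = 0.01709 M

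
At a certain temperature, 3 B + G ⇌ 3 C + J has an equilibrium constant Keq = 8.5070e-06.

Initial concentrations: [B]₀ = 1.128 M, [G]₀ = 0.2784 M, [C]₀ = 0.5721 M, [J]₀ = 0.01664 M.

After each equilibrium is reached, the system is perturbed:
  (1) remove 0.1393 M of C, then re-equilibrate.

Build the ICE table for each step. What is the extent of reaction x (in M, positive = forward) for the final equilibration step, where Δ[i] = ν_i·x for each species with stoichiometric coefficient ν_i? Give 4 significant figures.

x = 4.4113e-05 M

Q₀ = 0.007798 vs Keq = 8.5070e-06 ⇒ Q>K, reverse
Step 1:
                  B         G         C         J
  I           1.128    0.2784    0.5721   0.01664
  C         0.04983   0.01661  -0.04983  -0.01661
  E           1.178     0.295    0.5223 2.8787e-05
  solve Keq expr → x = -0.01661; check Q = 8.5070e-06
Then remove 0.1393 M of C.
Step 2:
                  B         G         C         J
  I           1.178     0.295     0.383 2.8787e-05
  C       -1.3234e-04 -4.4113e-05 1.3234e-04 4.4113e-05
  E           1.178     0.295    0.3831 7.2899e-05
  solve Keq expr → x = 4.4113e-05; check Q = 8.5070e-06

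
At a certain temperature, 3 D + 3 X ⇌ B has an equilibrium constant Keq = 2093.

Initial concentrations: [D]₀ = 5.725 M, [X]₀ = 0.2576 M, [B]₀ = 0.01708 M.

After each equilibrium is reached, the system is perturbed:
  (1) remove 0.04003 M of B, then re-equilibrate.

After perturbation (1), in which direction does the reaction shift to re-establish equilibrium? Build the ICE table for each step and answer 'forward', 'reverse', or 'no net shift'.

Q₀ = 0.005325 vs Keq = 2093 ⇒ Q<K, forward
Step 1:
                   D          X          B
  init         5.725     0.2576    0.01708
  Δ           -0.251     -0.251    0.08365
  eq           5.474   0.006645     0.1007
  solve Keq expr → x = 0.08365; check Q = 2093
Then remove 0.04003 M of B.
Step 2:
                   D          X          B
  init         5.474   0.006645     0.0607
  Δ        -0.001021  -0.001021 3.4025e-04
  eq           5.473   0.005624    0.06104
  solve Keq expr → x = 3.4025e-04; check Q = 2093

Direction: forward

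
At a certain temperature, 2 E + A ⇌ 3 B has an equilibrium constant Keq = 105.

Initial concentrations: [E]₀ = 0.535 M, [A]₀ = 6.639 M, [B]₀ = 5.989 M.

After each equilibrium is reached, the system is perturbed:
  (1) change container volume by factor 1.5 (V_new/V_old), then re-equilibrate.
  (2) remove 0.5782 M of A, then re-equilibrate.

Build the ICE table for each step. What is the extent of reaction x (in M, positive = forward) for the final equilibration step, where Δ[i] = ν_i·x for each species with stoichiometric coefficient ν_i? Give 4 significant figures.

x = -0.01066 M

Q₀ = 113 vs Keq = 105 ⇒ Q>K, reverse
Step 1:
                  E         A         B
  init        0.535     6.639     5.989
  Δ         0.01637  0.008184  -0.02455
  eq         0.5514     6.647     5.964
  solve Keq expr → x = -0.008184; check Q = 105
Then change container volume by factor 1.5 (V_new/V_old).
Step 2:
                  E         A         B
  init       0.3676     4.431     3.976
  Δ               0         0         0
  eq         0.3676     4.431     3.976
  solve Keq expr → x = 0; check Q = 105
Then remove 0.5782 M of A.
Step 3:
                  E         A         B
  init       0.3676     3.853     3.976
  Δ         0.02133   0.01066  -0.03199
  eq         0.3889     3.864     3.944
  solve Keq expr → x = -0.01066; check Q = 105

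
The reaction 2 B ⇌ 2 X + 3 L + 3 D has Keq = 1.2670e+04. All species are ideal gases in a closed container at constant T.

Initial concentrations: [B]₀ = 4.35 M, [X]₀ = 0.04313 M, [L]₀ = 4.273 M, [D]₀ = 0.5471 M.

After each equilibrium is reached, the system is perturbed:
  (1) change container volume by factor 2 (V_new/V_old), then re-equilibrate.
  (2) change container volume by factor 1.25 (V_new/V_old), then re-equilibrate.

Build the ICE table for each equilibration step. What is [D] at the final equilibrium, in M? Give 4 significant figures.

Q₀ = 0.001256 vs Keq = 1.2670e+04 ⇒ Q<K, forward
Step 1:
                  B         X         L         D
  init         4.35   0.04313     4.273    0.5471
  Δ          -1.994     1.994      2.99      2.99
  eq          2.356     2.037     7.263     3.537
  solve Keq expr → x = 0.9968; check Q = 1.2670e+04
Then change container volume by factor 2 (V_new/V_old).
Step 2:
                  B         X         L         D
  init        1.178     1.018     3.632     1.769
  Δ         -0.5878    0.5878    0.8818    0.8818
  eq         0.5904     1.606     4.513      2.65
  solve Keq expr → x = 0.2939; check Q = 1.2670e+04
Then change container volume by factor 1.25 (V_new/V_old).
Step 3:
                  B         X         L         D
  init       0.4723     1.285     3.611      2.12
  Δ         -0.1377    0.1377    0.2066    0.2066
  eq         0.3346     1.423     3.817     2.327
  solve Keq expr → x = 0.06886; check Q = 1.2670e+04

[D]_eq = 2.327 M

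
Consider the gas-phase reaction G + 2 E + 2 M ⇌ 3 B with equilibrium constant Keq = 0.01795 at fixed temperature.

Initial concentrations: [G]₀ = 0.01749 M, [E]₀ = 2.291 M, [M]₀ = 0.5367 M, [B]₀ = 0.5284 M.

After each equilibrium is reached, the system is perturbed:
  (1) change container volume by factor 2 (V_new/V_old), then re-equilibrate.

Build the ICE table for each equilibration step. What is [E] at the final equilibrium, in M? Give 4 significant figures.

Q₀ = 5.579 vs Keq = 0.01795 ⇒ Q>K, reverse
Step 1:
                  G         E         M         B
  init      0.01749     2.291    0.5367    0.5284
  Δ          0.1091    0.2181    0.2181   -0.3272
  eq         0.1265     2.509    0.7548    0.2012
  solve Keq expr → x = -0.1091; check Q = 0.01795
Then change container volume by factor 2 (V_new/V_old).
Step 2:
                  G         E         M         B
  init      0.06327     1.255    0.3774    0.1006
  Δ         0.01027   0.02055   0.02055  -0.03082
  eq        0.07355     1.275     0.398   0.06979
  solve Keq expr → x = -0.01027; check Q = 0.01795

[E]_eq = 1.275 M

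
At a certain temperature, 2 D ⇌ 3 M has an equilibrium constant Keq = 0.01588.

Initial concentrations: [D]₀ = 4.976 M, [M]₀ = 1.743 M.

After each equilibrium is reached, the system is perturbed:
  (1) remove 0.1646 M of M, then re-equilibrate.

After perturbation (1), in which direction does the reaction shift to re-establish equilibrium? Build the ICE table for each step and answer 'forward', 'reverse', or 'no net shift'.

Q₀ = 0.2139 vs Keq = 0.01588 ⇒ Q>K, reverse
Step 1:
                    D           M
  I             4.976       1.743
  C             0.633     -0.9495
  E             5.609      0.7935
  solve Keq expr → x = -0.3165; check Q = 0.01588
Then remove 0.1646 M of M.
Step 2:
                    D           M
  I             5.609      0.6289
  C           -0.1032      0.1548
  E             5.506      0.7837
  solve Keq expr → x = 0.05161; check Q = 0.01588

Direction: forward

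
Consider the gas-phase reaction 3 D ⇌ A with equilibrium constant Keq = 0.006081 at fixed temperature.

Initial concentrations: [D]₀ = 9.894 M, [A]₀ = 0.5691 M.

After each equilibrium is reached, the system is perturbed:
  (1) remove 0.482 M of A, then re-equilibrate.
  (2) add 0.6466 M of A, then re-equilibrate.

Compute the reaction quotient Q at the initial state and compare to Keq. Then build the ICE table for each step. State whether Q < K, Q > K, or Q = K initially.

Q₀ = 5.8759e-04; Q < K (proceeds forward)

Q₀ = 5.8759e-04 vs Keq = 0.006081 ⇒ Q<K, forward
Step 1:
                  D         A
  Initial     9.894    0.5691
  Change     -3.367     1.122
  Equil       6.527     1.691
  solve Keq expr → x = 1.122; check Q = 0.006081
Then remove 0.482 M of A.
Step 2:
                  D         A
  Initial     6.527     1.209
  Change    -0.4557    0.1519
  Equil       6.072     1.361
  solve Keq expr → x = 0.1519; check Q = 0.006081
Then add 0.6466 M of A.
Step 3:
                  D         A
  Initial     6.072     2.008
  Change     0.6016   -0.2005
  Equil       6.673     1.807
  solve Keq expr → x = -0.2005; check Q = 0.006081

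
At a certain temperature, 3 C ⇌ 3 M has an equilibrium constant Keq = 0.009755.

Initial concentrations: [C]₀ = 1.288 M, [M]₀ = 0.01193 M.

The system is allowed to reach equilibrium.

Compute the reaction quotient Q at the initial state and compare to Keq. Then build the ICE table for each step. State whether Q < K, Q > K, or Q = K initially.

Q₀ = 7.9465e-07; Q < K (proceeds forward)

Q₀ = 7.9465e-07 vs Keq = 0.009755 ⇒ Q<K, forward
Step 1:
                   C          M
  init         1.288    0.01193
  Δ          -0.2169     0.2169
  eq           1.071     0.2289
  solve Keq expr → x = 0.07231; check Q = 0.009755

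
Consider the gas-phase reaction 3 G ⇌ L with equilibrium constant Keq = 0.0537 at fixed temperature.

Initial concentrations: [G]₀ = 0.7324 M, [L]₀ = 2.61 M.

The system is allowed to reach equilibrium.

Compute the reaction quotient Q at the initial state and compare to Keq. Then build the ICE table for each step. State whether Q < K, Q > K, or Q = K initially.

Q₀ = 6.643; Q > K (proceeds reverse)

Q₀ = 6.643 vs Keq = 0.0537 ⇒ Q>K, reverse
Step 1:
                    G           L
  I            0.7324        2.61
  C             2.482     -0.8272
  E             3.214       1.783
  solve Keq expr → x = -0.8272; check Q = 0.0537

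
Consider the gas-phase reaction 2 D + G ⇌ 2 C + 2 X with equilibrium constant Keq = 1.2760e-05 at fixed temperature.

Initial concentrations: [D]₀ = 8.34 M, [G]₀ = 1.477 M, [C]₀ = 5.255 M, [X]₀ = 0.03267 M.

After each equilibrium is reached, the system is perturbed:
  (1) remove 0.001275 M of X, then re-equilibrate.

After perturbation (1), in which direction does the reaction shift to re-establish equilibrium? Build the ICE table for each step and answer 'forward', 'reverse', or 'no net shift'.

Q₀ = 2.8690e-04 vs Keq = 1.2760e-05 ⇒ Q>K, reverse
Step 1:
                    D           G           C           X
  I              8.34       1.477       5.255     0.03267
  C           0.02569     0.01285    -0.02569    -0.02569
  E             8.366        1.49       5.229    0.006975
  solve Keq expr → x = -0.01285; check Q = 1.2760e-05
Then remove 0.001275 M of X.
Step 2:
                    D           G           C           X
  I             8.366        1.49       5.229      0.0057
  C         -0.001271 -6.3538e-04    0.001271    0.001271
  E             8.364       1.489       5.231    0.006971
  solve Keq expr → x = 6.3538e-04; check Q = 1.2760e-05

Direction: forward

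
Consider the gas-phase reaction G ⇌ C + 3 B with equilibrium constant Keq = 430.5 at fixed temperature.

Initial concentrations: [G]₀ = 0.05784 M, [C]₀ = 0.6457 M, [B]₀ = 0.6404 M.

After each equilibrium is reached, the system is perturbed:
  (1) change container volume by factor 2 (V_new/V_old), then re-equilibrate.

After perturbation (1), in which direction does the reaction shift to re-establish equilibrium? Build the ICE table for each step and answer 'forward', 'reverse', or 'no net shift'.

Q₀ = 2.932 vs Keq = 430.5 ⇒ Q<K, forward
Step 1:
                   G          C          B
  I          0.05784     0.6457     0.6404
  C         -0.05697    0.05697     0.1709
  E       8.7163e-04     0.7027     0.8113
  solve Keq expr → x = 0.05697; check Q = 430.5
Then change container volume by factor 2 (V_new/V_old).
Step 2:
                   G          C          B
  I       4.3581e-04     0.3513     0.4057
  C       -3.8082e-04 3.8082e-04   0.001142
  E       5.4998e-05     0.3517     0.4068
  solve Keq expr → x = 3.8082e-04; check Q = 430.5

Direction: forward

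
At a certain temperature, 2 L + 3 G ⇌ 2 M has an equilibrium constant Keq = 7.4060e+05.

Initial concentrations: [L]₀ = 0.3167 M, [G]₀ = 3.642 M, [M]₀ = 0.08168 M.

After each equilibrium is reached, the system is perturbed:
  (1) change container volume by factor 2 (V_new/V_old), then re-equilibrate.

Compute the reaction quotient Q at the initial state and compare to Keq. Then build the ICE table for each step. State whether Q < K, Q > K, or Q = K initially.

Q₀ = 0.001377 vs Keq = 7.4060e+05 ⇒ Q<K, forward
Step 1:
                  L         G         M
  init       0.3167     3.642   0.08168
  Δ         -0.3166   -0.4749    0.3166
  eq      8.2116e-05     3.167    0.3983
  solve Keq expr → x = 0.1583; check Q = 7.4060e+05
Then change container volume by factor 2 (V_new/V_old).
Step 2:
                  L         G         M
  init    4.1058e-05     1.584    0.1991
  Δ       7.5016e-05 1.1252e-04 -7.5016e-05
  eq      1.1607e-04     1.584    0.1991
  solve Keq expr → x = -3.7508e-05; check Q = 7.4060e+05

Q₀ = 0.001377; Q < K (proceeds forward)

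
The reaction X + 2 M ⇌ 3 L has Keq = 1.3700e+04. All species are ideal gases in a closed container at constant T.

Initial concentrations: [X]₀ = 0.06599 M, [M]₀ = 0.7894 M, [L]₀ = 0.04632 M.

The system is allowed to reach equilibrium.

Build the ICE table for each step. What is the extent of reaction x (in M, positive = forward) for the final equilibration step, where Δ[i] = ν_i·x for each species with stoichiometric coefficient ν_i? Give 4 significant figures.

Q₀ = 0.002417 vs Keq = 1.3700e+04 ⇒ Q<K, forward
Step 1:
                    X           M           L
  Initial     0.06599      0.7894     0.04632
  Change     -0.06599      -0.132       0.198
  Equil    2.4619e-06      0.6574      0.2443
  solve Keq expr → x = 0.06599; check Q = 1.3700e+04

x = 0.06599 M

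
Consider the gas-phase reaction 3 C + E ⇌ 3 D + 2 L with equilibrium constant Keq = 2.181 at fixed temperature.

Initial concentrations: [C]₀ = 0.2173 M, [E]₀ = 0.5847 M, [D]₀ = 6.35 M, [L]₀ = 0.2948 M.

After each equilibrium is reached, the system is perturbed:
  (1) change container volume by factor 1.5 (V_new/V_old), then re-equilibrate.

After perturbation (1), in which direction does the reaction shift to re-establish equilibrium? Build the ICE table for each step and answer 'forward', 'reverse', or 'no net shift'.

Direction: forward

Q₀ = 3709 vs Keq = 2.181 ⇒ Q>K, reverse
Step 1:
                    C           E           D           L
  I            0.2173      0.5847        6.35      0.2948
  C            0.3826      0.1275     -0.3826     -0.2551
  E            0.5999      0.7122       5.967     0.03973
  solve Keq expr → x = -0.1275; check Q = 2.181
Then change container volume by factor 1.5 (V_new/V_old).
Step 2:
                    C           E           D           L
  I            0.3999      0.4748       3.978     0.02648
  C         -0.007342   -0.002447    0.007342    0.004895
  E            0.3926      0.4724       3.986     0.03138
  solve Keq expr → x = 0.002447; check Q = 2.181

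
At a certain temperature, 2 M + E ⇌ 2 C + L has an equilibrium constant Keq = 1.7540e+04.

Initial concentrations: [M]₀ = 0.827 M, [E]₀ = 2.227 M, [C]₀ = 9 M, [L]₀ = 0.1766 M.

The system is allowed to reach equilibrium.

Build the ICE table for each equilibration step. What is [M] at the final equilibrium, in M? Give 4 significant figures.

Q₀ = 9.392 vs Keq = 1.7540e+04 ⇒ Q<K, forward
Step 1:
                   M          E          C          L
  Initial      0.827      2.227          9     0.1766
  Change     -0.7858    -0.3929     0.7858     0.3929
  Equil      0.04117      1.834      9.786     0.5695
  solve Keq expr → x = 0.3929; check Q = 1.7540e+04

[M]_eq = 0.04117 M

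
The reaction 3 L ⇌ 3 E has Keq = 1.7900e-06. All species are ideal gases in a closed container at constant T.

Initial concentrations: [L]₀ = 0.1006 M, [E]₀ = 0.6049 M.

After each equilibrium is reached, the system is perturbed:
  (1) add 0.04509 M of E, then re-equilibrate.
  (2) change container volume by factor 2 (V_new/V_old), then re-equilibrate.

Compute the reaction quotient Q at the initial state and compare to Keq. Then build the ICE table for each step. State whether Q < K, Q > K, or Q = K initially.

Q₀ = 217.4; Q > K (proceeds reverse)

Q₀ = 217.4 vs Keq = 1.7900e-06 ⇒ Q>K, reverse
Step 1:
                   L          E
  init        0.1006     0.6049
  Δ           0.5964    -0.5964
  eq           0.697   0.008463
  solve Keq expr → x = -0.1988; check Q = 1.7900e-06
Then add 0.04509 M of E.
Step 2:
                   L          E
  init         0.697    0.05355
  Δ          0.04455   -0.04455
  eq          0.7416   0.009004
  solve Keq expr → x = -0.01485; check Q = 1.7900e-06
Then change container volume by factor 2 (V_new/V_old).
Step 3:
                   L          E
  init        0.3708   0.004502
  Δ                0          0
  eq          0.3708   0.004502
  solve Keq expr → x = 0; check Q = 1.7900e-06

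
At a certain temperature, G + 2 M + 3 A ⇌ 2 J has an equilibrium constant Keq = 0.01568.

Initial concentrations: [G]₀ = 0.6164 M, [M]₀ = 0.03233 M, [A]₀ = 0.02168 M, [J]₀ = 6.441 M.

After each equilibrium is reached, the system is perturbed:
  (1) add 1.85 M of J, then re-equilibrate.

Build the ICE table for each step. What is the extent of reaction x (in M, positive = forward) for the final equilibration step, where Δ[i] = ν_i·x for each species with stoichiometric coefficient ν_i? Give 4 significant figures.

Q₀ = 6.3191e+09 vs Keq = 0.01568 ⇒ Q>K, reverse
Step 1:
                    G           M           A           J
  init         0.6164     0.03233     0.02168       6.441
  Δ              1.33        2.66       3.991       -2.66
  eq            1.947       2.693       4.012       3.781
  solve Keq expr → x = -1.33; check Q = 0.01568
Then add 1.85 M of J.
Step 2:
                    G           M           A           J
  init          1.947       2.693       4.012       5.631
  Δ            0.1681      0.3363      0.5044     -0.3363
  eq            2.115       3.029       4.517       5.294
  solve Keq expr → x = -0.1681; check Q = 0.01568

x = -0.1681 M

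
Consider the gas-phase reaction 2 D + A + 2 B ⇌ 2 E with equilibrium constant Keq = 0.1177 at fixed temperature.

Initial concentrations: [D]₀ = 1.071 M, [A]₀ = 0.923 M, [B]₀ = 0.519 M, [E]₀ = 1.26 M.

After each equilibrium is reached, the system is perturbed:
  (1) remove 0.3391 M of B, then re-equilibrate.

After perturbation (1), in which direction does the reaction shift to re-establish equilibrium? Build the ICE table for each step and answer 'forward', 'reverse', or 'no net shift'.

Direction: reverse

Q₀ = 5.567 vs Keq = 0.1177 ⇒ Q>K, reverse
Step 1:
                    D           A           B           E
  I             1.071       0.923       0.519        1.26
  C            0.5774      0.2887      0.5774     -0.5774
  E             1.648       1.212       1.096      0.6826
  solve Keq expr → x = -0.2887; check Q = 0.1177
Then remove 0.3391 M of B.
Step 2:
                    D           A           B           E
  I             1.648       1.212      0.7573      0.6826
  C            0.1023     0.05116      0.1023     -0.1023
  E             1.751       1.263      0.8597      0.5802
  solve Keq expr → x = -0.05116; check Q = 0.1177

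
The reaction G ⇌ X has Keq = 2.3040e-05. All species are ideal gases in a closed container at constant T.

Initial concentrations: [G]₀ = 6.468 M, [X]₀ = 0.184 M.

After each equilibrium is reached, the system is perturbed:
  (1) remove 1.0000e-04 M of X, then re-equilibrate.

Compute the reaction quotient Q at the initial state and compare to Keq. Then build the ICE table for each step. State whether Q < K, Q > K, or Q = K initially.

Q₀ = 0.02845; Q > K (proceeds reverse)

Q₀ = 0.02845 vs Keq = 2.3040e-05 ⇒ Q>K, reverse
Step 1:
                   G          X
  init         6.468      0.184
  Δ           0.1838    -0.1838
  eq           6.652 1.5326e-04
  solve Keq expr → x = -0.1838; check Q = 2.3040e-05
Then remove 1.0000e-04 M of X.
Step 2:
                   G          X
  init         6.652 5.3259e-05
  Δ       -9.9998e-05 9.9998e-05
  eq           6.652 1.5326e-04
  solve Keq expr → x = 9.9998e-05; check Q = 2.3040e-05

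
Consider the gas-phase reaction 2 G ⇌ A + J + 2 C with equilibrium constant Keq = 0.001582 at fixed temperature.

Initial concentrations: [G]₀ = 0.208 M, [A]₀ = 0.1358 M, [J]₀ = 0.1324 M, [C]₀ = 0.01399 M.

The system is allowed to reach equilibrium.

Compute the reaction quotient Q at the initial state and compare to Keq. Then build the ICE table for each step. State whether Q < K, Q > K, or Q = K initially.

Q₀ = 8.1339e-05; Q < K (proceeds forward)

Q₀ = 8.1339e-05 vs Keq = 0.001582 ⇒ Q<K, forward
Step 1:
                    G           A           J           C
  I             0.208      0.1358      0.1324     0.01399
  C          -0.03246     0.01623     0.01623     0.03246
  E            0.1755       0.152      0.1486     0.04645
  solve Keq expr → x = 0.01623; check Q = 0.001582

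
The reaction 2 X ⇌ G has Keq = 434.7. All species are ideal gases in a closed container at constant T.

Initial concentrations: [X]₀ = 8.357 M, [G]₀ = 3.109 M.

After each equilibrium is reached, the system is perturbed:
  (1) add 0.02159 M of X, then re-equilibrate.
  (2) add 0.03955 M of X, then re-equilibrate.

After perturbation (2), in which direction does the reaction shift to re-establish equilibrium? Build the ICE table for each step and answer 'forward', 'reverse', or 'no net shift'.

Q₀ = 0.04452 vs Keq = 434.7 ⇒ Q<K, forward
Step 1:
                   X          G
  Initial      8.357      3.109
  Change      -8.228      4.114
  Equil       0.1289      7.223
  solve Keq expr → x = 4.114; check Q = 434.7
Then add 0.02159 M of X.
Step 2:
                   X          G
  Initial     0.1505      7.223
  Change    -0.02149    0.01075
  Equil        0.129      7.234
  solve Keq expr → x = 0.01075; check Q = 434.7
Then add 0.03955 M of X.
Step 3:
                   X          G
  Initial     0.1685      7.234
  Change    -0.03937    0.01969
  Equil       0.1292      7.253
  solve Keq expr → x = 0.01969; check Q = 434.7

Direction: forward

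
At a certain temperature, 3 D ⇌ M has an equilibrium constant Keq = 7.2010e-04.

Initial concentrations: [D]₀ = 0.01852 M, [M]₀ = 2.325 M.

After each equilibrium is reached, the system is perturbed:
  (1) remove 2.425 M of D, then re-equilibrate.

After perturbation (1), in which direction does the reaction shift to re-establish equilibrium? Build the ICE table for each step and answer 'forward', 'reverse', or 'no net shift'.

Q₀ = 3.6602e+05 vs Keq = 7.2010e-04 ⇒ Q>K, reverse
Step 1:
                   D          M
  Initial    0.01852      2.325
  Change       6.403     -2.134
  Equil        6.421     0.1907
  solve Keq expr → x = -2.134; check Q = 7.2010e-04
Then remove 2.425 M of D.
Step 2:
                   D          M
  Initial      3.996     0.1907
  Change      0.3897    -0.1299
  Equil        4.386    0.06077
  solve Keq expr → x = -0.1299; check Q = 7.2010e-04

Direction: reverse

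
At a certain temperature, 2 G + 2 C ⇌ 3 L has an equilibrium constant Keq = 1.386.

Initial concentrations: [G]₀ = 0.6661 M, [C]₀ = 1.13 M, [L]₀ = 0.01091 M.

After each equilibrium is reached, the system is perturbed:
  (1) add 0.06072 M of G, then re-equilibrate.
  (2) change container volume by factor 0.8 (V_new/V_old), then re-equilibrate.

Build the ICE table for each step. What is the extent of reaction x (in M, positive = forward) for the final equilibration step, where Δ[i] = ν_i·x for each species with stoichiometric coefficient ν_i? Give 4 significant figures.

Q₀ = 2.2921e-06 vs Keq = 1.386 ⇒ Q<K, forward
Step 1:
                   G          C          L
  Initial     0.6661       1.13    0.01091
  Change     -0.3153    -0.3153     0.4729
  Equil       0.3508     0.8147     0.4838
  solve Keq expr → x = 0.1576; check Q = 1.386
Then add 0.06072 M of G.
Step 2:
                   G          C          L
  Initial     0.4116     0.8147     0.4838
  Change    -0.01935   -0.01935    0.02903
  Equil       0.3922     0.7954     0.5128
  solve Keq expr → x = 0.009677; check Q = 1.386
Then change container volume by factor 0.8 (V_new/V_old).
Step 3:
                   G          C          L
  Initial     0.4903     0.9942      0.641
  Change    -0.01708   -0.01708    0.02562
  Equil       0.4732     0.9771     0.6667
  solve Keq expr → x = 0.00854; check Q = 1.386

x = 0.00854 M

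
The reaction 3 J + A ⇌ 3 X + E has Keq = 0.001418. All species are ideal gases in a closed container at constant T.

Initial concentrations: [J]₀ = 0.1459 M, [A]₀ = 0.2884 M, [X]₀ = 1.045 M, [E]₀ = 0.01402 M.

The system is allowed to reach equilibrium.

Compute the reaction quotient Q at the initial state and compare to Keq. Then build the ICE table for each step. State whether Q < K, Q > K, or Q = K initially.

Q₀ = 17.86 vs Keq = 0.001418 ⇒ Q>K, reverse
Step 1:
                    J           A           X           E
  init         0.1459      0.2884       1.045     0.01402
  Δ           0.04205     0.01402    -0.04205    -0.01402
  eq            0.188      0.3024       1.003  2.8222e-06
  solve Keq expr → x = -0.01402; check Q = 0.001418

Q₀ = 17.86; Q > K (proceeds reverse)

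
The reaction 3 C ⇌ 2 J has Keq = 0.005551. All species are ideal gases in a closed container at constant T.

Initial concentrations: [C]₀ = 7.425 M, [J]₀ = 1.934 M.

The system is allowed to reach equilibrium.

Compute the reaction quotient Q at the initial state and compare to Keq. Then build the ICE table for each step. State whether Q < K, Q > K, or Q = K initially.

Q₀ = 0.009137 vs Keq = 0.005551 ⇒ Q>K, reverse
Step 1:
                  C         J
  Initial     7.425     1.934
  Change     0.4372   -0.2915
  Equil       7.862     1.643
  solve Keq expr → x = -0.1457; check Q = 0.005551

Q₀ = 0.009137; Q > K (proceeds reverse)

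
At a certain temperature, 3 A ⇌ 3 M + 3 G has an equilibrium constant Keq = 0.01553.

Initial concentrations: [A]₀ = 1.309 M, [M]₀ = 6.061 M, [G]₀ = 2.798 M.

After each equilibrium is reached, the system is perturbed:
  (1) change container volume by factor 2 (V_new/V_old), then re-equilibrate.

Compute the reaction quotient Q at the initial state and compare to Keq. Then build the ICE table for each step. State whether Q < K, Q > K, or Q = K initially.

Q₀ = 2174; Q > K (proceeds reverse)

Q₀ = 2174 vs Keq = 0.01553 ⇒ Q>K, reverse
Step 1:
                   A          M          G
  init         1.309      6.061      2.798
  Δ            2.527     -2.527     -2.527
  eq           3.836      3.534     0.2708
  solve Keq expr → x = -0.8424; check Q = 0.01553
Then change container volume by factor 2 (V_new/V_old).
Step 2:
                   A          M          G
  init         1.918      1.767     0.1354
  Δ           -0.106      0.106      0.106
  eq           1.812      1.873     0.2414
  solve Keq expr → x = 0.03533; check Q = 0.01553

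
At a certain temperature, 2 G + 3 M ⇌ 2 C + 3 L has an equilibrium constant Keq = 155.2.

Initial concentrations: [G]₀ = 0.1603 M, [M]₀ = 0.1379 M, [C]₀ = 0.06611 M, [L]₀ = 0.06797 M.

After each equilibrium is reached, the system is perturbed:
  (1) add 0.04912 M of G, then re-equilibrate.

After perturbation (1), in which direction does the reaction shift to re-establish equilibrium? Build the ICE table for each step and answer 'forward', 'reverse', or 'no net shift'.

Q₀ = 0.02037 vs Keq = 155.2 ⇒ Q<K, forward
Step 1:
                    G           M           C           L
  I            0.1603      0.1379     0.06611     0.06797
  C            -0.066      -0.099       0.066       0.099
  E            0.0943      0.0389      0.1321       0.167
  solve Keq expr → x = 0.033; check Q = 155.2
Then add 0.04912 M of G.
Step 2:
                    G           M           C           L
  I            0.1434      0.0389      0.1321       0.167
  C         -0.004588   -0.006882    0.004588    0.006882
  E            0.1388     0.03202      0.1367      0.1739
  solve Keq expr → x = 0.002294; check Q = 155.2

Direction: forward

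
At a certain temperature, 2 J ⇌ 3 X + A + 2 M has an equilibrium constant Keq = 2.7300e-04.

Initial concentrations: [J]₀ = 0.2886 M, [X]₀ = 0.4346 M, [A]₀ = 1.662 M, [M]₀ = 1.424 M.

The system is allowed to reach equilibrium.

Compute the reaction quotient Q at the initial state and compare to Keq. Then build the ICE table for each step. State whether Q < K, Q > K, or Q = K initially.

Q₀ = 3.321; Q > K (proceeds reverse)

Q₀ = 3.321 vs Keq = 2.7300e-04 ⇒ Q>K, reverse
Step 1:
                   J          X          A          M
  Initial     0.2886     0.4346      1.662      1.424
  Change      0.2667    -0.4001    -0.1334    -0.2667
  Equil       0.5553    0.03452      1.529      1.157
  solve Keq expr → x = -0.1334; check Q = 2.7300e-04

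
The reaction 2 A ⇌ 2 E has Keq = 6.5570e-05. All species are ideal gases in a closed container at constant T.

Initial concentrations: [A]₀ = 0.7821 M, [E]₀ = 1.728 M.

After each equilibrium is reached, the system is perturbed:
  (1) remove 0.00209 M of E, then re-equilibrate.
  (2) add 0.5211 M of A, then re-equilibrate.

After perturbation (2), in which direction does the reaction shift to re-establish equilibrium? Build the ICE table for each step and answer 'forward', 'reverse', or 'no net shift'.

Q₀ = 4.882 vs Keq = 6.5570e-05 ⇒ Q>K, reverse
Step 1:
                   A          E
  init        0.7821      1.728
  Δ            1.708     -1.708
  eq            2.49    0.02016
  solve Keq expr → x = -0.8539; check Q = 6.5570e-05
Then remove 0.00209 M of E.
Step 2:
                   A          E
  init          2.49    0.01807
  Δ        -0.002073   0.002073
  eq           2.488    0.02015
  solve Keq expr → x = 0.001037; check Q = 6.5570e-05
Then add 0.5211 M of A.
Step 3:
                   A          E
  init         3.009    0.02015
  Δ        -0.004186   0.004186
  eq           3.005    0.02433
  solve Keq expr → x = 0.002093; check Q = 6.5570e-05

Direction: forward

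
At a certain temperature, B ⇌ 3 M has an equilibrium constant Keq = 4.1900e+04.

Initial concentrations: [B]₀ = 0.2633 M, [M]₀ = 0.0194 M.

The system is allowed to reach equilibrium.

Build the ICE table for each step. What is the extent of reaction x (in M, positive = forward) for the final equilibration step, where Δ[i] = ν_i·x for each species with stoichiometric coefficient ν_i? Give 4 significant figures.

Q₀ = 2.7730e-05 vs Keq = 4.1900e+04 ⇒ Q<K, forward
Step 1:
                   B          M
  Initial     0.2633     0.0194
  Change     -0.2633     0.7899
  Equil   1.2649e-05     0.8093
  solve Keq expr → x = 0.2633; check Q = 4.1900e+04

x = 0.2633 M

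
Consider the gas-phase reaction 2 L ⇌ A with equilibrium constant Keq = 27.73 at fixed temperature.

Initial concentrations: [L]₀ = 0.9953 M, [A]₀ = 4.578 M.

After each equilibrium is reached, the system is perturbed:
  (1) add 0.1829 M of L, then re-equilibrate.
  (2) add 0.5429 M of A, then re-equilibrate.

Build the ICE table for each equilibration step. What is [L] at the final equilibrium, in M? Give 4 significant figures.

[L]_eq = 0.4449 M

Q₀ = 4.621 vs Keq = 27.73 ⇒ Q<K, forward
Step 1:
                  L         A
  init       0.9953     4.578
  Δ         -0.5764    0.2882
  eq         0.4189     4.866
  solve Keq expr → x = 0.2882; check Q = 27.73
Then add 0.1829 M of L.
Step 2:
                  L         A
  init       0.6018     4.866
  Δ         -0.1791   0.08953
  eq         0.4227     4.956
  solve Keq expr → x = 0.08953; check Q = 27.73
Then add 0.5429 M of A.
Step 3:
                  L         A
  init       0.4227     5.499
  Δ         0.02211  -0.01105
  eq         0.4449     5.488
  solve Keq expr → x = -0.01105; check Q = 27.73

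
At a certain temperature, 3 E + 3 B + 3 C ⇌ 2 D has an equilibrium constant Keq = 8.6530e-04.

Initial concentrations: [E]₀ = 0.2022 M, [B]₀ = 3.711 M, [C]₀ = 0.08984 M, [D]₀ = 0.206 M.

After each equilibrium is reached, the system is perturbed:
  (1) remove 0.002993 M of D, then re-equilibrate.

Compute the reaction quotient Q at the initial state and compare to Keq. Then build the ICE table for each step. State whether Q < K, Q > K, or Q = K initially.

Q₀ = 138.5; Q > K (proceeds reverse)

Q₀ = 138.5 vs Keq = 8.6530e-04 ⇒ Q>K, reverse
Step 1:
                   E          B          C          D
  init        0.2022      3.711    0.08984      0.206
  Δ           0.2821     0.2821     0.2821    -0.1881
  eq          0.4843      3.993     0.3719    0.01794
  solve Keq expr → x = -0.09403; check Q = 8.6530e-04
Then remove 0.002993 M of D.
Step 2:
                   E          B          C          D
  init        0.4843      3.993     0.3719    0.01495
  Δ        -0.003741  -0.003741  -0.003741   0.002494
  eq          0.4805      3.989     0.3682    0.01744
  solve Keq expr → x = 0.001247; check Q = 8.6530e-04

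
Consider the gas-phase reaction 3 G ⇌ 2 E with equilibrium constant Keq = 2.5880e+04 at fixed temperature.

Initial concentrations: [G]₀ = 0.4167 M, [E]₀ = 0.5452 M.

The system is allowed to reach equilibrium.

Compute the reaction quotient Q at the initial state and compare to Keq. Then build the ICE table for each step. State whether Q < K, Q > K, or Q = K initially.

Q₀ = 4.108; Q < K (proceeds forward)

Q₀ = 4.108 vs Keq = 2.5880e+04 ⇒ Q<K, forward
Step 1:
                    G           E
  Initial      0.4167      0.5452
  Change      -0.3875      0.2583
  Equil       0.02922      0.8035
  solve Keq expr → x = 0.1292; check Q = 2.5880e+04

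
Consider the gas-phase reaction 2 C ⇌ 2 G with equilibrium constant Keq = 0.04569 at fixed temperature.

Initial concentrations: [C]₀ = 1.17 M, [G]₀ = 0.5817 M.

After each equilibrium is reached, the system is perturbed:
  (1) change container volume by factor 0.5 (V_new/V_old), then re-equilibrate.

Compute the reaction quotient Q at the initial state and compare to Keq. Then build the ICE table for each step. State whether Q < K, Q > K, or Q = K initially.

Q₀ = 0.2472 vs Keq = 0.04569 ⇒ Q>K, reverse
Step 1:
                    C           G
  I              1.17      0.5817
  C            0.2732     -0.2732
  E             1.443      0.3085
  solve Keq expr → x = -0.1366; check Q = 0.04569
Then change container volume by factor 0.5 (V_new/V_old).
Step 2:
                    C           G
  I             2.886       0.617
  C                 0           0
  E             2.886       0.617
  solve Keq expr → x = 0; check Q = 0.04569

Q₀ = 0.2472; Q > K (proceeds reverse)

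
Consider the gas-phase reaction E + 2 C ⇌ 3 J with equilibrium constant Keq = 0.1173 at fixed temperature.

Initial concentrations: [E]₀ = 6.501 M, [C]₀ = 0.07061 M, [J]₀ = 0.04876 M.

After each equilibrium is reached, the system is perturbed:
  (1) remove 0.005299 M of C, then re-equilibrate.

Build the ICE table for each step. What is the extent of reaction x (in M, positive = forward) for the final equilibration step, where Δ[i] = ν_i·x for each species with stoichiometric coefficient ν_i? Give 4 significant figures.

Q₀ = 0.003577 vs Keq = 0.1173 ⇒ Q<K, forward
Step 1:
                    E           C           J
  Initial       6.501     0.07061     0.04876
  Change     -0.01713    -0.03426      0.0514
  Equil         6.484     0.03635      0.1002
  solve Keq expr → x = 0.01713; check Q = 0.1173
Then remove 0.005299 M of C.
Step 2:
                    E           C           J
  Initial       6.484     0.03105      0.1002
  Change     0.001465     0.00293   -0.004394
  Equil         6.485     0.03398     0.09576
  solve Keq expr → x = -0.001465; check Q = 0.1173

x = -0.001465 M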